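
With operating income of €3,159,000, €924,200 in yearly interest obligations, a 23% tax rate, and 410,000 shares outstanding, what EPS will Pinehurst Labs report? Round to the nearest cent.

€4.20

Pre-tax income = €3,159,000 − €924,200.00 = €2,234,800.00.
Net income = €2,234,800.00 × (1 − 0.23) = €1,720,796.00.
EPS = €1,720,796.00 ÷ 410,000 = €4.20.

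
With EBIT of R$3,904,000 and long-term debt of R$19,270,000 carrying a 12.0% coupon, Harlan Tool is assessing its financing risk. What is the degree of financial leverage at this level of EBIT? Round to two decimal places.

2.45

Interest = R$2,312,400.00.
DFL = EBIT ÷ (EBIT − I) = R$3,904,000 ÷ (R$3,904,000 − R$2,312,400.00) = R$3,904,000 ÷ R$1,591,600.00 = 2.4529.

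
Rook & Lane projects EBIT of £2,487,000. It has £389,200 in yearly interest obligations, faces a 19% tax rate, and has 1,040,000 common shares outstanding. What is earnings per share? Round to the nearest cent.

£1.63

Interest = £389,200.00, so EBT = £2,487,000 − £389,200.00 = £2,097,800.00.
After tax at 19%: net income = £2,097,800.00 × 0.81 = £1,699,218.00.
Per share: £1,699,218.00 / 1,040,000 shares = £1.63.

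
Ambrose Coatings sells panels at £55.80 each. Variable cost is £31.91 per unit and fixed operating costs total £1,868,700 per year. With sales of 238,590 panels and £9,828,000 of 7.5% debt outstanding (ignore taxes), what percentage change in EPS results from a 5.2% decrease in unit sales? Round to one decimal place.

Total contribution margin = 238,590 × £23.89 = £5,699,915.10.
Operating income = contribution − fixed costs = £5,699,915.10 − £1,868,700 = £3,831,215.10.
Interest = £737,100.00, so EBIT − I = £3,094,115.10.
DCL = total CM / (EBIT − I) = £5,699,915.10 / £3,094,115.10 = 1.8422.
%ΔEPS = DCL × %ΔSales = 1.8422 × -5.2% = -9.6%.

-9.6%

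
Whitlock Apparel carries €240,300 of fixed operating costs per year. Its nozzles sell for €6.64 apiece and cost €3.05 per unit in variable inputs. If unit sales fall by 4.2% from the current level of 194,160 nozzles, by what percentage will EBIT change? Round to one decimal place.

-6.4%

At 194,160 units, contribution = 194,160 × €3.59 = €697,034.40.
Subtracting fixed costs: EBIT = €697,034.40 − €240,300 = €456,734.40.
DOL = contribution ÷ EBIT = €697,034.40 ÷ €456,734.40 = 1.5261.
Operating income changes by 1.5261 × -4.2% = -6.4%.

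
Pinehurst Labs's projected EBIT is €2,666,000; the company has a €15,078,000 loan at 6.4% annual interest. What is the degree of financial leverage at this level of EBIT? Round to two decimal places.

1.57

Annual interest charges come to €964,992.00.
Degree of financial leverage = EBIT / (EBIT − interest) = €2,666,000 / €1,701,008.00 = 1.5673.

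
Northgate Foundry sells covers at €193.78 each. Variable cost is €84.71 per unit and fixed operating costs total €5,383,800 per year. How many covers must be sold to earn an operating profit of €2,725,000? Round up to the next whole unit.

Contribution margin per unit = €193.78 − €84.71 = €109.07.
Need Q such that Q × €109.07 − €5,383,800 = €2,725,000, i.e. Q = €8,108,800 / €109.07 = 74,344.92 → 74,345.

74,345 covers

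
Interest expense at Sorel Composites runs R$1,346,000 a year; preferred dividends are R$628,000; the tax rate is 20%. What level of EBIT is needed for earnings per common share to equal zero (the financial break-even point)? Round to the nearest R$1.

R$2,131,000

Grossing the preferred dividend up to pre-tax terms: R$628,000 / (1 − 0.20) = R$785,000.00.
EPS = 0 when EBIT covers interest plus the pre-tax preferred burden: R$1,346,000 + R$785,000.00 = R$2,131,000.00.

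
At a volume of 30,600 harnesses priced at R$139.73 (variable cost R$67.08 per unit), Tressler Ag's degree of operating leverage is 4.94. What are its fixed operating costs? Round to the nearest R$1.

At 30,600 units, contribution = 30,600 × R$72.65 = R$2,223,090.00.
DOL = contribution / EBIT, so EBIT = R$2,223,090.00 / 4.94 = R$450,018.22.
Fixed costs = CM − EBIT = R$2,223,090.00 − R$450,018.22 = R$1,773,072.

R$1,773,072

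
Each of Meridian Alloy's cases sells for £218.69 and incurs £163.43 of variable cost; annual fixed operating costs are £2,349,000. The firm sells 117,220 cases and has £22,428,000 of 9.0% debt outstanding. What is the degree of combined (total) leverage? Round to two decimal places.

3.07

Contribution at this volume is 117,220 × £55.26 = £6,477,577.20.
Operating income = contribution − fixed costs = £6,477,577.20 − £2,349,000 = £4,128,577.20. Interest = £2,018,520.00, so EBIT − I = £2,110,057.20.
Degree of total leverage = total CM / (EBIT − interest) = £6,477,577.20 / £2,110,057.20 = 3.0699.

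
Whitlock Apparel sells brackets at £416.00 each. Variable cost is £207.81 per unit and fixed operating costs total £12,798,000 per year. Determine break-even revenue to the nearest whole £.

£25,572,640

Contribution margin per unit = £416.00 − £207.81 = £208.19, a CM ratio of £208.19 ÷ £416.00 = 0.5005.
Break-even revenue = fixed costs × price ÷ CM = £12,798,000 × £416.00 ÷ £208.19 = £25,572,640.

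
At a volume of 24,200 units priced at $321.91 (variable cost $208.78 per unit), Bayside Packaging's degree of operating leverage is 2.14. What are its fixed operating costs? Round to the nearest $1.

$1,458,425

At 24,200 units, contribution = 24,200 × $113.13 = $2,737,746.00.
DOL = contribution / EBIT, so EBIT = $2,737,746.00 / 2.14 = $1,279,320.56.
Fixed costs = CM − EBIT = $2,737,746.00 − $1,279,320.56 = $1,458,425.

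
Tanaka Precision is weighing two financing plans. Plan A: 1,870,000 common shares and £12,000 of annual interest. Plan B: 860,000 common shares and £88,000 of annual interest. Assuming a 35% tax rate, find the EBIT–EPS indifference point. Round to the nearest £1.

At indifference, (EBIT − 12,000)(1 − t)/1,870,000 = (EBIT − 88,000)(1 − t)/860,000.
The (1 − t) factor cancels: (EBIT − 12,000) × 860,000 = (EBIT − 88,000) × 1,870,000.
EBIT × (1,870,000 − 860,000) = 88,000 × 1,870,000 − 12,000 × 860,000 = 154,240,000,000, so EBIT = 154,240,000,000 ÷ 1,010,000 = 152,712.87.

£152,713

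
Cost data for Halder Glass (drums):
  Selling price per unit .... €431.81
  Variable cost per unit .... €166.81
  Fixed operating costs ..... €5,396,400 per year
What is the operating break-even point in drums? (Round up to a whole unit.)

Unit CM = price − variable cost = €431.81 − €166.81 = €265.00.
Units to break even: €5,396,400 ÷ €265.00 = 20,363.77, rounded up to 20,364.

20,364 drums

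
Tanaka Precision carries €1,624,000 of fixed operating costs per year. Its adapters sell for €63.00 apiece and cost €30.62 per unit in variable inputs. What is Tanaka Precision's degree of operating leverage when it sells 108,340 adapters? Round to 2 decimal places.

At 108,340 units, contribution = 108,340 × €32.38 = €3,508,049.20.
EBIT = €3,508,049.20 − €1,624,000 = €1,884,049.20.
So DOL = total CM / EBIT = €3,508,049.20 / €1,884,049.20 = 1.8620.

1.86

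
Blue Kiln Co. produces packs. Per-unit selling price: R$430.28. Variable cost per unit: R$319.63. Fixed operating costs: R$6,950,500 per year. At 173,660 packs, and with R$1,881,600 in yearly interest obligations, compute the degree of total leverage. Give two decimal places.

1.85

Contribution at this volume is 173,660 × R$110.65 = R$19,215,479.00.
Subtracting fixed costs: EBIT = R$19,215,479.00 − R$6,950,500 = R$12,264,979.00. Interest = R$1,881,600.00.
DOL = R$19,215,479.00 ÷ R$12,264,979.00 = 1.5667; DFL = R$12,264,979.00 ÷ R$10,383,379.00 = 1.1812.
Combined leverage = 1.5667 × 1.1812 = 1.8506.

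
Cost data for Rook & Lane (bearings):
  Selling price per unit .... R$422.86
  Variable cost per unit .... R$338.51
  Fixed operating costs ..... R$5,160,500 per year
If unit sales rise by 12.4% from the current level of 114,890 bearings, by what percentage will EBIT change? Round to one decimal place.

+26.5%

Contribution at this volume is 114,890 × R$84.35 = R$9,690,971.50.
Subtracting fixed costs: EBIT = R$9,690,971.50 − R$5,160,500 = R$4,530,471.50.
DOL = contribution ÷ EBIT = R$9,690,971.50 ÷ R$4,530,471.50 = 2.1391.
Operating income changes by 2.1391 × +12.4% = +26.5%.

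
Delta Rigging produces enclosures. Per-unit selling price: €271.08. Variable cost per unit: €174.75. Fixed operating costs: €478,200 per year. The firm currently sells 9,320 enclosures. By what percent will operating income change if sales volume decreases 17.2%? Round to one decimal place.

Total contribution margin = 9,320 × €96.33 = €897,795.60.
Operating income = contribution − fixed costs = €897,795.60 − €478,200 = €419,595.60.
So DOL = total CM / EBIT = €897,795.60 / €419,595.60 = 2.1397.
%ΔEBIT = DOL × %ΔSales = 2.1397 × -17.2% = -36.8%.

-36.8%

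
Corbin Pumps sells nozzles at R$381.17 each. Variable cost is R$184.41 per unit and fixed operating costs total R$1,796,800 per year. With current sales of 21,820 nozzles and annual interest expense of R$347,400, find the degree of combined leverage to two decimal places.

2.00

At 21,820 units, contribution = 21,820 × R$196.76 = R$4,293,303.20.
EBIT = R$4,293,303.20 − R$1,796,800 = R$2,496,503.20. Interest = R$347,400.00.
DOL = R$4,293,303.20 ÷ R$2,496,503.20 = 1.7197; DFL = R$2,496,503.20 ÷ R$2,149,103.20 = 1.1616.
Combined leverage = 1.7197 × 1.1616 = 1.9976.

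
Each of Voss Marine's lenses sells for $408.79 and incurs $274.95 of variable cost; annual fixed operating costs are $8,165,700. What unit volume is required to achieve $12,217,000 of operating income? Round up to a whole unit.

152,292 lenses

Unit CM = price − variable cost = $408.79 − $274.95 = $133.84.
Units = (FC + target) / CM = ($8,165,700 + $12,217,000) / $133.84 = 152,291.54, so 152,292 lenses.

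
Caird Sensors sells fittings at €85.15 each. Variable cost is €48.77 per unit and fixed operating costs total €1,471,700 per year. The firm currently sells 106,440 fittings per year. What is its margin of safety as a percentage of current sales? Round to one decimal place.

62.0%

Each unit contributes €85.15 − €48.77 = €36.38. Break-even units = €1,471,700 ÷ €36.38 = 40,453.55; break-even revenue = 40,453.55 × €85.15 = €3,444,619.43.
Current sales = 106,440 × €85.15 = €9,063,366.00.
Margin of safety = (€9,063,366.00 − €3,444,619.43) ÷ €9,063,366.00 = 62.0%.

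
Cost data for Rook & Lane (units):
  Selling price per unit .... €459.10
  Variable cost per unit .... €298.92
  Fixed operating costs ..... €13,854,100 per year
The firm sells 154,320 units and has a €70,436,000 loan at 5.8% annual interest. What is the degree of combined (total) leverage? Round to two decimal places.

3.65

Total contribution margin = 154,320 × €160.18 = €24,718,977.60.
Operating income = contribution − fixed costs = €24,718,977.60 − €13,854,100 = €10,864,877.60. Interest = €4,085,288.00, so EBIT − I = €6,779,589.60.
DCL = contribution ÷ (EBIT − I) = €24,718,977.60 ÷ €6,779,589.60 = 3.6461.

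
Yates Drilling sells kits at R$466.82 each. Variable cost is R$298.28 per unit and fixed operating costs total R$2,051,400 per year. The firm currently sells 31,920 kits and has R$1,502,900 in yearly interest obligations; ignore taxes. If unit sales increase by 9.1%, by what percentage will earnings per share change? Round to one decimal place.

At 31,920 units, contribution = 31,920 × R$168.54 = R$5,379,796.80.
Subtracting fixed costs: EBIT = R$5,379,796.80 − R$2,051,400 = R$3,328,396.80.
After interest of R$1,502,900.00, pre-tax earnings = R$1,825,496.80.
DCL = total CM / (EBIT − I) = R$5,379,796.80 / R$1,825,496.80 = 2.9470.
%ΔEPS = DCL × %ΔSales = 2.9470 × +9.1% = +26.8%.

+26.8%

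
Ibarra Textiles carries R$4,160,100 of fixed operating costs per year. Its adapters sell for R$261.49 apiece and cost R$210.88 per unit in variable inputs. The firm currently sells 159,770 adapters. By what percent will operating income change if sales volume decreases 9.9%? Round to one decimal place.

At 159,770 units, contribution = 159,770 × R$50.61 = R$8,085,959.70.
Subtracting fixed costs: EBIT = R$8,085,959.70 − R$4,160,100 = R$3,925,859.70.
Degree of operating leverage = R$8,085,959.70 / R$3,925,859.70 = 2.0597.
So EBIT moves 2.0597 × (-9.9%) = -20.4%.

-20.4%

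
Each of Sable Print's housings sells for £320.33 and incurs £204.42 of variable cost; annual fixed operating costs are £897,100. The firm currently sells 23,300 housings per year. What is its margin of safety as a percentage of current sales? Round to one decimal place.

66.8%

Each unit contributes £320.33 − £204.42 = £115.91. Break-even units = £897,100 ÷ £115.91 = 7,739.63; break-even revenue = 7,739.63 × £320.33 = £2,479,234.26.
Actual sales revenue = 23,300 × £320.33 = £7,463,689.00.
Margin of safety = (£7,463,689.00 − £2,479,234.26) ÷ £7,463,689.00 = 66.8%.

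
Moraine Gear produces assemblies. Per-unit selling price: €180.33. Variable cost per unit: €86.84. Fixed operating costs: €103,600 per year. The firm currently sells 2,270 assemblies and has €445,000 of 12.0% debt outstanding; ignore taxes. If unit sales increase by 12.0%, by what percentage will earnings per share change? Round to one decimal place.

Total contribution margin = 2,270 × €93.49 = €212,222.30.
EBIT = €212,222.30 − €103,600 = €108,622.30.
After interest of €53,400.00, pre-tax earnings = €55,222.30.
Degree of combined leverage = contribution ÷ (EBIT − I) = €212,222.30 ÷ €55,222.30 = 3.8431.
EPS therefore changes by 3.8431 × (+12.0%) = +46.1%.

+46.1%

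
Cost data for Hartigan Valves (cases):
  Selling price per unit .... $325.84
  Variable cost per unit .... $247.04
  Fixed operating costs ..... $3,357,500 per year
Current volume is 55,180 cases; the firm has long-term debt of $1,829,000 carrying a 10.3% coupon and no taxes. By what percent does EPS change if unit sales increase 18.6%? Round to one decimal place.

At 55,180 units, contribution = 55,180 × $78.80 = $4,348,184.00.
Operating income = contribution − fixed costs = $4,348,184.00 − $3,357,500 = $990,684.00.
Interest = $188,387.00, so EBIT − I = $802,297.00.
Degree of combined leverage = contribution ÷ (EBIT − I) = $4,348,184.00 ÷ $802,297.00 = 5.4197.
EPS therefore changes by 5.4197 × (+18.6%) = +100.8%.

+100.8%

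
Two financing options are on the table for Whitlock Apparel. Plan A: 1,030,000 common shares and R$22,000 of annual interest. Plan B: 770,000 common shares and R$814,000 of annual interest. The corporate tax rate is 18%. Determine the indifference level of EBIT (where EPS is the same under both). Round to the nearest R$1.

Set EPS_A = EPS_B: (EBIT − R$22,000)(1 − 0.18) ÷ 1,030,000 = (EBIT − R$814,000)(1 − 0.18) ÷ 770,000.
Cancelling (1 − t) and cross-multiplying: 770,000·(EBIT − 22,000) = 1,030,000·(EBIT − 814,000).
Solving, EBIT = (814,000·1,030,000 − 22,000·770,000) / (1,030,000 − 770,000) = 821,480,000,000 / 260,000 = 3,159,538.46.

R$3,159,538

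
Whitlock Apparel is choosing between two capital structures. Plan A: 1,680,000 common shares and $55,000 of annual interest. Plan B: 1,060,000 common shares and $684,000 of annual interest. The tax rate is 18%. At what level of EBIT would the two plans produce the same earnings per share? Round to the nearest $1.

$1,759,387

At indifference, (EBIT − 55,000)(1 − t)/1,680,000 = (EBIT − 684,000)(1 − t)/1,060,000.
Cancelling (1 − t) and cross-multiplying: 1,060,000·(EBIT − 55,000) = 1,680,000·(EBIT − 684,000).
EBIT × (1,680,000 − 1,060,000) = 684,000 × 1,680,000 − 55,000 × 1,060,000 = 1,090,820,000,000, so EBIT = 1,090,820,000,000 ÷ 620,000 = 1,759,387.10.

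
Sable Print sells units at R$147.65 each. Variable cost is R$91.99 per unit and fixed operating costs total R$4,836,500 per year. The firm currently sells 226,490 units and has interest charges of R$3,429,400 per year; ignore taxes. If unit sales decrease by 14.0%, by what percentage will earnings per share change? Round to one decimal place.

-40.7%

Total contribution margin = 226,490 × R$55.66 = R$12,606,433.40.
Subtracting fixed costs: EBIT = R$12,606,433.40 − R$4,836,500 = R$7,769,933.40.
After interest of R$3,429,400.00, pre-tax earnings = R$4,340,533.40.
DCL = total CM / (EBIT − I) = R$12,606,433.40 / R$4,340,533.40 = 2.9044.
%ΔEPS = DCL × %ΔSales = 2.9044 × -14.0% = -40.7%.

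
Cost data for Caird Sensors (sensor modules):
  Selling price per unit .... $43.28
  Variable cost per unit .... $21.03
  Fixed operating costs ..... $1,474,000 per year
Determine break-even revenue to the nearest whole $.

$2,867,178

Contribution margin per unit = $43.28 − $21.03 = $22.25, a CM ratio of $22.25 ÷ $43.28 = 0.5141.
Break-even sales = FC ÷ CM ratio = $1,474,000 × $43.28 / $22.25 = $2,867,178.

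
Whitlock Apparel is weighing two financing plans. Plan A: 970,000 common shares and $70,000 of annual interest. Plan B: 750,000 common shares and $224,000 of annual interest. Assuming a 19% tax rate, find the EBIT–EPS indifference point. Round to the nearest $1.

At indifference, (EBIT − 70,000)(1 − t)/970,000 = (EBIT − 224,000)(1 − t)/750,000.
Cancelling (1 − t) and cross-multiplying: 750,000·(EBIT − 70,000) = 970,000·(EBIT − 224,000).
Solving, EBIT = (224,000·970,000 − 70,000·750,000) / (970,000 − 750,000) = 164,780,000,000 / 220,000 = 749,000.00.

$749,000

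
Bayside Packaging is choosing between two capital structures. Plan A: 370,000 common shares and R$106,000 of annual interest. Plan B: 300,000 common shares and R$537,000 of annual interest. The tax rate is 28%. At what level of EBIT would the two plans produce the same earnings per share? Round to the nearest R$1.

At indifference, (EBIT − 106,000)(1 − t)/370,000 = (EBIT − 537,000)(1 − t)/300,000.
Cancelling (1 − t) and cross-multiplying: 300,000·(EBIT − 106,000) = 370,000·(EBIT − 537,000).
EBIT × (370,000 − 300,000) = 537,000 × 370,000 − 106,000 × 300,000 = 166,890,000,000, so EBIT = 166,890,000,000 ÷ 70,000 = 2,384,142.86.

R$2,384,143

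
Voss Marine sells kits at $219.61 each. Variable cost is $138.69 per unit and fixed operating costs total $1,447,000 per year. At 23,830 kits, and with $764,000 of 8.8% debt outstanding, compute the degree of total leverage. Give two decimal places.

4.66

At 23,830 units, contribution = 23,830 × $80.92 = $1,928,323.60.
Subtracting fixed costs: EBIT = $1,928,323.60 − $1,447,000 = $481,323.60. Interest = $67,232.00, so EBIT − I = $414,091.60.
DCL = contribution ÷ (EBIT − I) = $1,928,323.60 ÷ $414,091.60 = 4.6568.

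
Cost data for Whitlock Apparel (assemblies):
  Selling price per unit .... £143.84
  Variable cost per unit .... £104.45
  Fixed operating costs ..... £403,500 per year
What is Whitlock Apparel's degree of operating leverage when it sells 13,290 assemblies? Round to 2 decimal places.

4.36

Total contribution margin = 13,290 × £39.39 = £523,493.10.
Operating income = contribution − fixed costs = £523,493.10 − £403,500 = £119,993.10.
DOL = contribution ÷ EBIT = £523,493.10 ÷ £119,993.10 = 4.3627.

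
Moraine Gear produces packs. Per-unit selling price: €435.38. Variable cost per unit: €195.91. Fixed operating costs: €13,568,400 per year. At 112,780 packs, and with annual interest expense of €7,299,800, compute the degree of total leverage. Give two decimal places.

Total contribution margin = 112,780 × €239.47 = €27,007,426.60.
Subtracting fixed costs: EBIT = €27,007,426.60 − €13,568,400 = €13,439,026.60. Interest = €7,299,800.00, so EBIT − I = €6,139,226.60.
DCL = contribution ÷ (EBIT − I) = €27,007,426.60 ÷ €6,139,226.60 = 4.3992.

4.40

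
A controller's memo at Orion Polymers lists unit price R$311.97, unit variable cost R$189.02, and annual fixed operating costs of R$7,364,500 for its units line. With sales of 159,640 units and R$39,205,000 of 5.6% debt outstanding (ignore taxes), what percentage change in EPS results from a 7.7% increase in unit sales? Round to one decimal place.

Total contribution margin = 159,640 × R$122.95 = R$19,627,738.00.
Operating income = contribution − fixed costs = R$19,627,738.00 − R$7,364,500 = R$12,263,238.00.
After interest of R$2,195,480.00, pre-tax earnings = R$10,067,758.00.
DCL = total CM / (EBIT − I) = R$19,627,738.00 / R$10,067,758.00 = 1.9496.
%ΔEPS = DCL × %ΔSales = 1.9496 × +7.7% = +15.0%.

+15.0%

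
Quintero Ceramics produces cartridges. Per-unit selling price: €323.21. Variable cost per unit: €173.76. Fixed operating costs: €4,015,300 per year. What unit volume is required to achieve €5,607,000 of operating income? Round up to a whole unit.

64,385 cartridges

Contribution margin per unit = €323.21 − €173.76 = €149.45.
Need Q such that Q × €149.45 − €4,015,300 = €5,607,000, i.e. Q = €9,622,300 / €149.45 = 64,384.74 → 64,385.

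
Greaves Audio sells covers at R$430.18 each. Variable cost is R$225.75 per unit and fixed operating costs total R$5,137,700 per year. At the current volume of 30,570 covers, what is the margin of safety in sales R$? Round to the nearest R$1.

Each unit contributes R$430.18 − R$225.75 = R$204.43. Break-even units = R$5,137,700 ÷ R$204.43 = 25,131.83; break-even revenue = 25,131.83 × R$430.18 = R$10,811,210.61.
Current sales = 30,570 × R$430.18 = R$13,150,602.60.
Margin of safety = R$13,150,602.60 − R$10,811,210.61 = R$2,339,392.

R$2,339,392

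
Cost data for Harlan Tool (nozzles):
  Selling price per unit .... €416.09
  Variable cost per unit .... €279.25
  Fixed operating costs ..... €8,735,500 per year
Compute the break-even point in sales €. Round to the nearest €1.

CM per unit = €416.09 − €279.25 = €136.84; CM ratio = €136.84 / €416.09 = 0.3289.
Break-even revenue = fixed costs × price ÷ CM = €8,735,500 × €416.09 ÷ €136.84 = €26,562,074.

€26,562,074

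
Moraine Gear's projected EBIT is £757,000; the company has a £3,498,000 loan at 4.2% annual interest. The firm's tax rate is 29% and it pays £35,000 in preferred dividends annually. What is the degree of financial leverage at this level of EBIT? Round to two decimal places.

1.35

Interest = £146,916.00.
Pre-tax preferred-dividend burden = £35,000 ÷ (1 − 0.29) = £49,295.77.
DFL = EBIT ÷ [EBIT − I − D_p/(1−t)] = £757,000 ÷ [£757,000 − £146,916.00 − £49,295.77] = £757,000 ÷ £560,788.23 = 1.3499.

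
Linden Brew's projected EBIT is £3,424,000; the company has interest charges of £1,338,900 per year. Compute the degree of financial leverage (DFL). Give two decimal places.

Interest = £1,338,900.00.
Degree of financial leverage = EBIT / (EBIT − interest) = £3,424,000 / £2,085,100.00 = 1.6421.

1.64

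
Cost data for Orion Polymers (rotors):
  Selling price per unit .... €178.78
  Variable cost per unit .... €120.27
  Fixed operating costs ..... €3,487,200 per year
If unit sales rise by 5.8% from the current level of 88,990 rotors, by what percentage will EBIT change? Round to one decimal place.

At 88,990 units, contribution = 88,990 × €58.51 = €5,206,804.90.
EBIT = €5,206,804.90 − €3,487,200 = €1,719,604.90.
DOL = contribution ÷ EBIT = €5,206,804.90 ÷ €1,719,604.90 = 3.0279.
%ΔEBIT = DOL × %ΔSales = 3.0279 × +5.8% = +17.6%.

+17.6%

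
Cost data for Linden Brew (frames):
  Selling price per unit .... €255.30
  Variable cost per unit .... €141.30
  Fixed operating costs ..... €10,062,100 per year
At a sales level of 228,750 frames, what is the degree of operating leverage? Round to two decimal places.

1.63

Total contribution margin = 228,750 × €114.00 = €26,077,500.00.
Operating income = contribution − fixed costs = €26,077,500.00 − €10,062,100 = €16,015,400.00.
DOL = contribution ÷ EBIT = €26,077,500.00 ÷ €16,015,400.00 = 1.6283.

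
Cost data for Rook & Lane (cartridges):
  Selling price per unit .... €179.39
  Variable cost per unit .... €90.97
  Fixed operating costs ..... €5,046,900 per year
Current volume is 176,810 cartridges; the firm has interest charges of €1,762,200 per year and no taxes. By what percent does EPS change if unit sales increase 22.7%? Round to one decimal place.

+40.2%

At 176,810 units, contribution = 176,810 × €88.42 = €15,633,540.20.
EBIT = €15,633,540.20 − €5,046,900 = €10,586,640.20.
After interest of €1,762,200.00, pre-tax earnings = €8,824,440.20.
DCL = total CM / (EBIT − I) = €15,633,540.20 / €8,824,440.20 = 1.7716.
%ΔEPS = DCL × %ΔSales = 1.7716 × +22.7% = +40.2%.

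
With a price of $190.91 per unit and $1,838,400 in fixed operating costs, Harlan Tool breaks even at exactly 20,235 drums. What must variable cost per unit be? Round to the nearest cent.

$100.06

Contribution per unit must be FC / Q = $1,838,400 / 20,235 = $90.8525.
Variable cost per unit = $190.91 − $90.8525 = $100.06.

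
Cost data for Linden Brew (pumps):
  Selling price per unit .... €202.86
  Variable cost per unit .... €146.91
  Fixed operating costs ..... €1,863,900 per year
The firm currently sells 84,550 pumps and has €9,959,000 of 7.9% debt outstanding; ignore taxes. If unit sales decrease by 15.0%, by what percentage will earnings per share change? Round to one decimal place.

-34.1%

Contribution at this volume is 84,550 × €55.95 = €4,730,572.50.
Subtracting fixed costs: EBIT = €4,730,572.50 − €1,863,900 = €2,866,672.50.
After interest of €786,761.00, pre-tax earnings = €2,079,911.50.
DCL = total CM / (EBIT − I) = €4,730,572.50 / €2,079,911.50 = 2.2744.
EPS therefore changes by 2.2744 × (-15.0%) = -34.1%.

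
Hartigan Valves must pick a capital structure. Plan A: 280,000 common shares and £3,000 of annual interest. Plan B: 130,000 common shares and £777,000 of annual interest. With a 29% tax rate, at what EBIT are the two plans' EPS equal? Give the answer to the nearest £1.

Set EPS_A = EPS_B: (EBIT − £3,000)(1 − 0.29) ÷ 280,000 = (EBIT − £777,000)(1 − 0.29) ÷ 130,000.
Cancelling (1 − t) and cross-multiplying: 130,000·(EBIT − 3,000) = 280,000·(EBIT − 777,000).
EBIT × (280,000 − 130,000) = 777,000 × 280,000 − 3,000 × 130,000 = 217,170,000,000, so EBIT = 217,170,000,000 ÷ 150,000 = 1,447,800.00.

£1,447,800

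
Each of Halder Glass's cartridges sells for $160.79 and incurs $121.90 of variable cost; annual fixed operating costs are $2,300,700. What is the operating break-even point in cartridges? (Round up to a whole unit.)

Contribution margin per unit = $160.79 − $121.90 = $38.89.
Units to break even: $2,300,700 ÷ $38.89 = 59,159.17, rounded up to 59,160.

59,160 cartridges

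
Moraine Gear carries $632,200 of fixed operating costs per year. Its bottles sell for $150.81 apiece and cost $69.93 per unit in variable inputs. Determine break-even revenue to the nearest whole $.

$1,178,809

CM per unit = $150.81 − $69.93 = $80.88; CM ratio = $80.88 / $150.81 = 0.5363.
Break-even revenue = fixed costs × price ÷ CM = $632,200 × $150.81 ÷ $80.88 = $1,178,809.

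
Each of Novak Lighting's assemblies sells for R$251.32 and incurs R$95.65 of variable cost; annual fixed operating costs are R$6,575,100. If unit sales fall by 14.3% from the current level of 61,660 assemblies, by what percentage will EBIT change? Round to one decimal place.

Total contribution margin = 61,660 × R$155.67 = R$9,598,612.20.
EBIT = R$9,598,612.20 − R$6,575,100 = R$3,023,512.20.
So DOL = total CM / EBIT = R$9,598,612.20 / R$3,023,512.20 = 3.1747.
So EBIT moves 3.1747 × (-14.3%) = -45.4%.

-45.4%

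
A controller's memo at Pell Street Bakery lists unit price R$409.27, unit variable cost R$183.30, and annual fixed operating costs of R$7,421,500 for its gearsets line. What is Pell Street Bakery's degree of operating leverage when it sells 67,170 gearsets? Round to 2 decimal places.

1.96

At 67,170 units, contribution = 67,170 × R$225.97 = R$15,178,404.90.
Subtracting fixed costs: EBIT = R$15,178,404.90 − R$7,421,500 = R$7,756,904.90.
So DOL = total CM / EBIT = R$15,178,404.90 / R$7,756,904.90 = 1.9568.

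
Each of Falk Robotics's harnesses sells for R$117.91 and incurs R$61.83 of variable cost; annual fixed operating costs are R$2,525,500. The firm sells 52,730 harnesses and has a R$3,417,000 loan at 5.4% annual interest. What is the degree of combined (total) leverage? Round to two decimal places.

11.97

At 52,730 units, contribution = 52,730 × R$56.08 = R$2,957,098.40.
EBIT = R$2,957,098.40 − R$2,525,500 = R$431,598.40. Interest = R$184,518.00.
DOL = R$2,957,098.40 ÷ R$431,598.40 = 6.8515; DFL = R$431,598.40 ÷ R$247,080.40 = 1.7468.
Combined leverage = 6.8515 × 1.7468 = 11.9682.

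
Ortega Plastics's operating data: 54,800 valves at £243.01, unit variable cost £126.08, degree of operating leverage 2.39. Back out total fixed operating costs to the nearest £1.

£3,726,691

At 54,800 units, contribution = 54,800 × £116.93 = £6,407,764.00.
DOL = contribution / EBIT, so EBIT = £6,407,764.00 / 2.39 = £2,681,072.80.
And FC = contribution − EBIT = £6,407,764.00 − £2,681,072.80 = £3,726,691.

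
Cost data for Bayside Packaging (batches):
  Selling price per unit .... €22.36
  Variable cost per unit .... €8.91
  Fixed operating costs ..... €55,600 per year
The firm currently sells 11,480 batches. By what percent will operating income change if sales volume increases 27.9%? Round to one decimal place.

+43.6%

Total contribution margin = 11,480 × €13.45 = €154,406.00.
Subtracting fixed costs: EBIT = €154,406.00 − €55,600 = €98,806.00.
DOL = contribution ÷ EBIT = €154,406.00 ÷ €98,806.00 = 1.5627.
Operating income changes by 1.5627 × +27.9% = +43.6%.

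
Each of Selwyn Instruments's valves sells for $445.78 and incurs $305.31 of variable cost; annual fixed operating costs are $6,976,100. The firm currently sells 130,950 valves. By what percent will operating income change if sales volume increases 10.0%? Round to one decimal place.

Contribution at this volume is 130,950 × $140.47 = $18,394,546.50.
EBIT = $18,394,546.50 − $6,976,100 = $11,418,446.50.
DOL = contribution ÷ EBIT = $18,394,546.50 ÷ $11,418,446.50 = 1.6110.
Operating income changes by 1.6110 × +10.0% = +16.1%.

+16.1%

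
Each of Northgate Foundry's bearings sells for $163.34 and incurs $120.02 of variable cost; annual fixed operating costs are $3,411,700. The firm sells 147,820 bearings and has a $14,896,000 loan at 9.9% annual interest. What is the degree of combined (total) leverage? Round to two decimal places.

Total contribution margin = 147,820 × $43.32 = $6,403,562.40.
EBIT = $6,403,562.40 − $3,411,700 = $2,991,862.40. Interest = $1,474,704.00, so EBIT − I = $1,517,158.40.
DCL = contribution ÷ (EBIT − I) = $6,403,562.40 ÷ $1,517,158.40 = 4.2208.

4.22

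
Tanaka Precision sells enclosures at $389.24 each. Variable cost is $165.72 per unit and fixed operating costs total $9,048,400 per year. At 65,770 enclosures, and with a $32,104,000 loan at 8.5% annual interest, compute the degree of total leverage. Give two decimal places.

5.03

Total contribution margin = 65,770 × $223.52 = $14,700,910.40.
EBIT = $14,700,910.40 − $9,048,400 = $5,652,510.40. Interest = $2,728,840.00, so EBIT − I = $2,923,670.40.
Degree of total leverage = total CM / (EBIT − interest) = $14,700,910.40 / $2,923,670.40 = 5.0282.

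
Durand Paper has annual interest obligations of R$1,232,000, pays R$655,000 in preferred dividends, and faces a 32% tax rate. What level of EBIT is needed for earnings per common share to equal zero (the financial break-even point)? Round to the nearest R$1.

Preferred dividends are paid after tax, so their pre-tax equivalent is R$655,000 ÷ (1 − 0.32) = R$963,235.29.
Financial break-even EBIT = interest + D_p ÷ (1 − t) = R$1,232,000 + R$963,235.29 = R$2,195,235.29.

R$2,195,235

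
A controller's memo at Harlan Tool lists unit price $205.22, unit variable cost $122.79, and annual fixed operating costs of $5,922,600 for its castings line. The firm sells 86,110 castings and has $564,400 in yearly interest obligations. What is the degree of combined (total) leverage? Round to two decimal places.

At 86,110 units, contribution = 86,110 × $82.43 = $7,098,047.30.
Operating income = contribution − fixed costs = $7,098,047.30 − $5,922,600 = $1,175,447.30. Interest = $564,400.00, so EBIT − I = $611,047.30.
Degree of total leverage = total CM / (EBIT − interest) = $7,098,047.30 / $611,047.30 = 11.6162.

11.62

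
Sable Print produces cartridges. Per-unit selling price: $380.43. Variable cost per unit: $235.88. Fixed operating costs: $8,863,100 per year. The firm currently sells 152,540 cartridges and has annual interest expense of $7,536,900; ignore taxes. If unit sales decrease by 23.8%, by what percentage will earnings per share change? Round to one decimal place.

-92.9%

Total contribution margin = 152,540 × $144.55 = $22,049,657.00.
Operating income = contribution − fixed costs = $22,049,657.00 − $8,863,100 = $13,186,557.00.
After interest of $7,536,900.00, pre-tax earnings = $5,649,657.00.
DCL = total CM / (EBIT − I) = $22,049,657.00 / $5,649,657.00 = 3.9028.
EPS therefore changes by 3.9028 × (-23.8%) = -92.9%.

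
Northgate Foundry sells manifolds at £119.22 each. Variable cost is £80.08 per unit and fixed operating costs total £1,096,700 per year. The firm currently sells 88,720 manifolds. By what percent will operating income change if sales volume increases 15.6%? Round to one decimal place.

+22.8%

At 88,720 units, contribution = 88,720 × £39.14 = £3,472,500.80.
EBIT = £3,472,500.80 − £1,096,700 = £2,375,800.80.
So DOL = total CM / EBIT = £3,472,500.80 / £2,375,800.80 = 1.4616.
Operating income changes by 1.4616 × +15.6% = +22.8%.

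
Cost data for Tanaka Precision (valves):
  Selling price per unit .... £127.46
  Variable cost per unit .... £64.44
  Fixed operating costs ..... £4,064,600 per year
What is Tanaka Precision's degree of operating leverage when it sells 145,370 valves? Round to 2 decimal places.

1.80

Contribution at this volume is 145,370 × £63.02 = £9,161,217.40.
EBIT = £9,161,217.40 − £4,064,600 = £5,096,617.40.
Degree of operating leverage = £9,161,217.40 / £5,096,617.40 = 1.7975.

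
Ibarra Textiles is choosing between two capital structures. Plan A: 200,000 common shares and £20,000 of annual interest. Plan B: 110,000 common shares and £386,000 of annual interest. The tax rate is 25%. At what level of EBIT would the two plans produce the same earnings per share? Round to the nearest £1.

Set EPS_A = EPS_B: (EBIT − £20,000)(1 − 0.25) ÷ 200,000 = (EBIT − £386,000)(1 − 0.25) ÷ 110,000.
Cancelling (1 − t) and cross-multiplying: 110,000·(EBIT − 20,000) = 200,000·(EBIT − 386,000).
Solving, EBIT = (386,000·200,000 − 20,000·110,000) / (200,000 − 110,000) = 75,000,000,000 / 90,000 = 833,333.33.

£833,333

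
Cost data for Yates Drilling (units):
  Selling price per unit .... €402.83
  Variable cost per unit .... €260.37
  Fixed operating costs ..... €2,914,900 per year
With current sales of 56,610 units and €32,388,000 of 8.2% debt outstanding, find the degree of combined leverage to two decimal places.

Total contribution margin = 56,610 × €142.46 = €8,064,660.60.
Operating income = contribution − fixed costs = €8,064,660.60 − €2,914,900 = €5,149,760.60. Interest = €2,655,816.00.
DOL = €8,064,660.60 ÷ €5,149,760.60 = 1.5660; DFL = €5,149,760.60 ÷ €2,493,944.60 = 2.0649.
DCL = DOL × DFL = 1.5660 × 2.0649 = 3.2336.

3.23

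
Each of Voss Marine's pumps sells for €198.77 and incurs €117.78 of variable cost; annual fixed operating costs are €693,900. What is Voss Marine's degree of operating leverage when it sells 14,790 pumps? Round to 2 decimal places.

2.38

Total contribution margin = 14,790 × €80.99 = €1,197,842.10.
Operating income = contribution − fixed costs = €1,197,842.10 − €693,900 = €503,942.10.
DOL = contribution ÷ EBIT = €1,197,842.10 ÷ €503,942.10 = 2.3769.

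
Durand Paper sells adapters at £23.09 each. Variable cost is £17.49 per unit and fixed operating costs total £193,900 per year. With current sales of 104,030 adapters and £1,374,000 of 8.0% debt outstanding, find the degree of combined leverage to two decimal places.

At 104,030 units, contribution = 104,030 × £5.60 = £582,568.00.
EBIT = £582,568.00 − £193,900 = £388,668.00. Interest = £109,920.00.
DOL = £582,568.00 ÷ £388,668.00 = 1.4989; DFL = £388,668.00 ÷ £278,748.00 = 1.3943.
DCL = DOL × DFL = 1.4989 × 1.3943 = 2.0899.

2.09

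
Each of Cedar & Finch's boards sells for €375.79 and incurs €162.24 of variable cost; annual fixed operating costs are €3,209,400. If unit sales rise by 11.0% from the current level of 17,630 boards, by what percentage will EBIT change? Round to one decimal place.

+74.6%

Total contribution margin = 17,630 × €213.55 = €3,764,886.50.
EBIT = €3,764,886.50 − €3,209,400 = €555,486.50.
DOL = contribution ÷ EBIT = €3,764,886.50 ÷ €555,486.50 = 6.7776.
Operating income changes by 6.7776 × +11.0% = +74.6%.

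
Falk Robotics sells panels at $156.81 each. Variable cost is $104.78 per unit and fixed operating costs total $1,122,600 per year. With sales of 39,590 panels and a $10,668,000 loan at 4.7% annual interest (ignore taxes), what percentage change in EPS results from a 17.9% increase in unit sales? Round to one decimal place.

+84.6%

At 39,590 units, contribution = 39,590 × $52.03 = $2,059,867.70.
Operating income = contribution − fixed costs = $2,059,867.70 − $1,122,600 = $937,267.70.
Interest = $501,396.00, so EBIT − I = $435,871.70.
Degree of combined leverage = contribution ÷ (EBIT − I) = $2,059,867.70 ÷ $435,871.70 = 4.7259.
%ΔEPS = DCL × %ΔSales = 4.7259 × +17.9% = +84.6%.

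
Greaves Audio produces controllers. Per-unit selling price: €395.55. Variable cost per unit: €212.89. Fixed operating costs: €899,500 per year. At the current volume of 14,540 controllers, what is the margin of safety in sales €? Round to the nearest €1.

Unit CM = price − variable cost = €395.55 − €212.89 = €182.66. Break-even units = €899,500 ÷ €182.66 = 4,924.45; break-even revenue = 4,924.45 × €395.55 = €1,947,866.12.
Current sales = 14,540 × €395.55 = €5,751,297.00.
Margin of safety = €5,751,297.00 − €1,947,866.12 = €3,803,431.

€3,803,431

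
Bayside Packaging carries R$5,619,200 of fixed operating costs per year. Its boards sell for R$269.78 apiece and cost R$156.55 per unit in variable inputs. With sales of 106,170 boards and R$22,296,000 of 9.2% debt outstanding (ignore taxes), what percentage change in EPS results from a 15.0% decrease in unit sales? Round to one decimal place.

Total contribution margin = 106,170 × R$113.23 = R$12,021,629.10.
Operating income = contribution − fixed costs = R$12,021,629.10 − R$5,619,200 = R$6,402,429.10.
After interest of R$2,051,232.00, pre-tax earnings = R$4,351,197.10.
Degree of combined leverage = contribution ÷ (EBIT − I) = R$12,021,629.10 ÷ R$4,351,197.10 = 2.7628.
EPS therefore changes by 2.7628 × (-15.0%) = -41.4%.

-41.4%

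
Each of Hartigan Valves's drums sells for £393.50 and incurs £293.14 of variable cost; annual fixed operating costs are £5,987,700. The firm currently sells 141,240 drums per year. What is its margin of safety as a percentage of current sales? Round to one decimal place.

Each unit contributes £393.50 − £293.14 = £100.36. Break-even units = £5,987,700 ÷ £100.36 = 59,662.22; break-even revenue = 59,662.22 × £393.50 = £23,477,082.00.
Current sales = 141,240 × £393.50 = £55,577,940.00.
Margin of safety = (£55,577,940.00 − £23,477,082.00) ÷ £55,577,940.00 = 57.8%.

57.8%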